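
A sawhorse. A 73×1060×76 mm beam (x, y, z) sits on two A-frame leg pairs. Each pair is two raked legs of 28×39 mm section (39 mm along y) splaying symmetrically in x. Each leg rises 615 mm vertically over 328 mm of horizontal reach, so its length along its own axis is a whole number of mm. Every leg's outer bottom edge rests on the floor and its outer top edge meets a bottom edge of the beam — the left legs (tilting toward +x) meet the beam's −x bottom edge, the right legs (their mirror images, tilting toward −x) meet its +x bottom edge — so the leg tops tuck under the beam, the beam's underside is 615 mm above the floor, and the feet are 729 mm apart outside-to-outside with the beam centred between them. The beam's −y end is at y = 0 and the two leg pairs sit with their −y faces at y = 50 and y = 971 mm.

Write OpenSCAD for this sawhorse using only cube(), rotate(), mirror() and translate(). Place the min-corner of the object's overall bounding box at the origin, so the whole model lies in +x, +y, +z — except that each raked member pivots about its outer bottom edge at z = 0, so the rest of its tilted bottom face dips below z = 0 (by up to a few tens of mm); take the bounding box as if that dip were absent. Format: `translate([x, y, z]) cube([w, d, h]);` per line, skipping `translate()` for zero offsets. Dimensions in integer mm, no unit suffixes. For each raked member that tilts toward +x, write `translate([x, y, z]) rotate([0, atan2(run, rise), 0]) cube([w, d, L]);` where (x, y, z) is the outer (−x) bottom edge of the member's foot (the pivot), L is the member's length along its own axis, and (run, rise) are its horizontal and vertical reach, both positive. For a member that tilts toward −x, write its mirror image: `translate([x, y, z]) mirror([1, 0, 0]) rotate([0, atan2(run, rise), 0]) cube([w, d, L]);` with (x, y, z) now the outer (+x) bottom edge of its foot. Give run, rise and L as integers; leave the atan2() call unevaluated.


// leg length = √(328² + 615²) = 697
// right-leg outer foot x = 2·328 + 73 = 729
// beam min-corner = (328, 0, 615)
translate([328, 0, 615]) cube([73, 1060, 76]);
translate([0, 50, 0]) rotate([0, atan2(328, 615), 0]) cube([28, 39, 697]);
translate([729, 50, 0]) mirror([1, 0, 0]) rotate([0, atan2(328, 615), 0]) cube([28, 39, 697]);
translate([0, 971, 0]) rotate([0, atan2(328, 615), 0]) cube([28, 39, 697]);
translate([729, 971, 0]) mirror([1, 0, 0]) rotate([0, atan2(328, 615), 0]) cube([28, 39, 697]);


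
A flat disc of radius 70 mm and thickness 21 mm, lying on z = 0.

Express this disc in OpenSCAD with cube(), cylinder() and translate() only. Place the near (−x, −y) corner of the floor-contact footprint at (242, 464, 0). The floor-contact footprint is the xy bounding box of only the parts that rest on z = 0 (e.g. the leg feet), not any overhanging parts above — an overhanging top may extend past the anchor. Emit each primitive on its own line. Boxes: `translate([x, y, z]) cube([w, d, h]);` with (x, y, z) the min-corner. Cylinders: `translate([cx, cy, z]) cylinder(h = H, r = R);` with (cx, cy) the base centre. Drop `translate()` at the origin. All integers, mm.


translate([312, 534, 0]) cylinder(h = 21, r = 70);


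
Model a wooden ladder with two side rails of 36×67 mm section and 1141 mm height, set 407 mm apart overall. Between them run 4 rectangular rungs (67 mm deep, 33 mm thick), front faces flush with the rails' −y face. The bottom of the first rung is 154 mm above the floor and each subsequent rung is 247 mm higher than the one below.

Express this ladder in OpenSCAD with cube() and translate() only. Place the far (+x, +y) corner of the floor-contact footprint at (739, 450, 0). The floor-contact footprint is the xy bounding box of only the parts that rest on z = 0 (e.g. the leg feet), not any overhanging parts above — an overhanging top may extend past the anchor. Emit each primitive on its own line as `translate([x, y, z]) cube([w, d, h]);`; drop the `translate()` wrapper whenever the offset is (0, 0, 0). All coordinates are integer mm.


translate([332, 383, 0]) cube([36, 67, 1141]);
translate([703, 383, 0]) cube([36, 67, 1141]);
translate([368, 383, 154]) cube([335, 67, 33]);
translate([368, 383, 401]) cube([335, 67, 33]);
translate([368, 383, 648]) cube([335, 67, 33]);
translate([368, 383, 895]) cube([335, 67, 33]);


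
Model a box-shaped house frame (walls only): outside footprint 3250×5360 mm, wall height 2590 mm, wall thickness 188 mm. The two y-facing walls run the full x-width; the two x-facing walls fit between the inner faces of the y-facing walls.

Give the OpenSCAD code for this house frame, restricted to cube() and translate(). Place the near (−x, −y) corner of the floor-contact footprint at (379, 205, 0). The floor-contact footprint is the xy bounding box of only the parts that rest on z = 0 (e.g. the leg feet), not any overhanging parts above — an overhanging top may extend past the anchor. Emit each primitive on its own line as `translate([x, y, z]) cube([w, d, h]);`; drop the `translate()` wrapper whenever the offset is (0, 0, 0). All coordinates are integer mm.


translate([379, 205, 0]) cube([3250, 188, 2590]);
translate([379, 5377, 0]) cube([3250, 188, 2590]);
translate([379, 393, 0]) cube([188, 4984, 2590]);
translate([3441, 393, 0]) cube([188, 4984, 2590]);


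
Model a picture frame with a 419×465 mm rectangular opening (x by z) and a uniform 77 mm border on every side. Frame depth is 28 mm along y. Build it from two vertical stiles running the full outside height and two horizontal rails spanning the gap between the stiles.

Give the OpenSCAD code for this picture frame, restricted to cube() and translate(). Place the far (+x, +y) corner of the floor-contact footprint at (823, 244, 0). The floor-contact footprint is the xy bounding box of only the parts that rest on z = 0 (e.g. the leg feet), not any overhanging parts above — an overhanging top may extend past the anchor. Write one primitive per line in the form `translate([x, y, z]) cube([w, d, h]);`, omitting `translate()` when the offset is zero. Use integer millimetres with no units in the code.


translate([250, 216, 0]) cube([77, 28, 619]);
translate([746, 216, 0]) cube([77, 28, 619]);
translate([327, 216, 0]) cube([419, 28, 77]);
translate([327, 216, 542]) cube([419, 28, 77]);


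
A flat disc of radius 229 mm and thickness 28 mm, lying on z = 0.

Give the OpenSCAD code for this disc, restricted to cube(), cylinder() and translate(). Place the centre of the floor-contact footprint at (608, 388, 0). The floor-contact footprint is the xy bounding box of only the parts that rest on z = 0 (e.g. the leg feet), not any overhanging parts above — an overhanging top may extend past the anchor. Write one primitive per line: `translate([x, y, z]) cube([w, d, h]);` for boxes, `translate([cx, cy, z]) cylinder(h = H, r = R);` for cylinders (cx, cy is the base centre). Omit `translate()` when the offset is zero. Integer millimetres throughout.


translate([608, 388, 0]) cylinder(h = 28, r = 229);


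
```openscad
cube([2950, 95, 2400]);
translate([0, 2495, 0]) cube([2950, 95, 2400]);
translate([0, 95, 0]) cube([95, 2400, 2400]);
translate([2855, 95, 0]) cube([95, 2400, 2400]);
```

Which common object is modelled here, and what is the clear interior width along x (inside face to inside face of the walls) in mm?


A house (or room) frame. The interior width is 2760 mm.

Four 2400 mm walls enclosing a rectangle with no floor or roof — a room or house frame. Outside width is 2950 mm and wall thickness is 95 mm, so the interior width is 2950 − 2 × 95 = 2760 mm.


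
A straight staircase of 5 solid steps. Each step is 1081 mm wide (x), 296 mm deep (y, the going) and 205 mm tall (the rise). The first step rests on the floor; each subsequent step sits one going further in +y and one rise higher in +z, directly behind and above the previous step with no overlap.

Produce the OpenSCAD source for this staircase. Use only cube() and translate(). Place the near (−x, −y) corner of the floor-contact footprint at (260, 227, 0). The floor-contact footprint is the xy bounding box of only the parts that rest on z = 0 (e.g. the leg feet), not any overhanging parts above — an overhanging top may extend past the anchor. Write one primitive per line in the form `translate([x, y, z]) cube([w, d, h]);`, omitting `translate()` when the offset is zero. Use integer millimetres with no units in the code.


translate([260, 227, 0]) cube([1081, 296, 205]);
translate([260, 523, 205]) cube([1081, 296, 205]);
translate([260, 819, 410]) cube([1081, 296, 205]);
translate([260, 1115, 615]) cube([1081, 296, 205]);
translate([260, 1411, 820]) cube([1081, 296, 205]);


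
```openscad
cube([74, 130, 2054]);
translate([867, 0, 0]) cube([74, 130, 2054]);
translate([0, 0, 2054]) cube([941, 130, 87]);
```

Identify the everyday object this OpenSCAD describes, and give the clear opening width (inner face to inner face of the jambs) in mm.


A door frame. The clear opening width is 793 mm.

Two 2054 mm tall posts with a header on top — a door frame. The left jamb is 74 mm wide at x = 0; the right jamb starts at x = 867. The clear opening is 867 − 74 = 793 mm.


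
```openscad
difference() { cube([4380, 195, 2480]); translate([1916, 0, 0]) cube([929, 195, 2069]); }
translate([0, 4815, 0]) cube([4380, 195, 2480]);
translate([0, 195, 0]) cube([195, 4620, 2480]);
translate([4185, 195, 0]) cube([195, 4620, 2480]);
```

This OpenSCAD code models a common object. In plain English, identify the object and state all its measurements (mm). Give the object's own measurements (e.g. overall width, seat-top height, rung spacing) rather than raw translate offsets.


A single room: four walls, each 2480 mm tall and 195 mm thick, enclosing an outside footprint 4380×5010 mm (x × y), no floor or roof. The front and back walls (−y and +y sides) run the full x-width; the side walls fit between their inner faces. A door opening 929 mm wide and 2069 mm tall is cut through the front wall from the floor up, its −x edge 1916 mm from the wall's −x end.


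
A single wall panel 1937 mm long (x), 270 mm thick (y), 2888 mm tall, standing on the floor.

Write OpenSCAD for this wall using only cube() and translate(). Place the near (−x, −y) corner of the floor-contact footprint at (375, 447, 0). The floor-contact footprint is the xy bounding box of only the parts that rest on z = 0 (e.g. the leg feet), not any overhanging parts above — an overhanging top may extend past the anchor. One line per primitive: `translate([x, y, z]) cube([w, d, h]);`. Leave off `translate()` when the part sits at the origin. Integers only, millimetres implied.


translate([375, 447, 0]) cube([1937, 270, 2888]);


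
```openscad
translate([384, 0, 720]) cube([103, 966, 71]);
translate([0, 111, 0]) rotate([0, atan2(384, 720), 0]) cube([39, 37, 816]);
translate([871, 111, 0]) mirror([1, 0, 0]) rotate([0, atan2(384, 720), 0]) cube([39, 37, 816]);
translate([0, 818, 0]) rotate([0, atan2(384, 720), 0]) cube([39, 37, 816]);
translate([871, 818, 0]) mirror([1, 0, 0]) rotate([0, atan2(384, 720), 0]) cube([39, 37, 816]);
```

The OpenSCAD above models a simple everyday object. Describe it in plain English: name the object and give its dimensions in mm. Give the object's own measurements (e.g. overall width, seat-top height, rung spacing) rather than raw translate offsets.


A sawhorse. A 103×966×71 mm beam (x, y, z) sits on two A-frame leg pairs. Each pair is two raked legs of 39×37 mm section (37 mm along y) splaying symmetrically in x. Each leg rises 720 mm vertically over 384 mm of horizontal reach and is 816 mm long along its own axis. Every leg's outer bottom edge rests on the floor and its outer top edge meets a bottom edge of the beam — the left legs (tilting toward +x) meet the beam's −x bottom edge, the right legs (their mirror images, tilting toward −x) meet its +x bottom edge — so the leg tops tuck under the beam, the beam's underside is 720 mm above the floor, and the feet are 871 mm apart outside-to-outside with the beam centred between them. The two leg pairs are set in 111 mm from either end of the beam.


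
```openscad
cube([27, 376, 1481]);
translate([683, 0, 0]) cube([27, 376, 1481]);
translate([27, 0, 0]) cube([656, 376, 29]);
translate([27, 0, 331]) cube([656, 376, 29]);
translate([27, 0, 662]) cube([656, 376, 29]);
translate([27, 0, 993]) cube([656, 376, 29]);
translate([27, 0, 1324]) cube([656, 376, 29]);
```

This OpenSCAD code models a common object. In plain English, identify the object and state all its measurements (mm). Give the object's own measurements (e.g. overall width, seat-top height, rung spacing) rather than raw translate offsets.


An open bookshelf. Two side panels, each 27 mm thick, 376 mm deep and 1481 mm tall, stand 710 mm apart (outside-to-outside). Between them sit 5 shelves, each 29 mm thick and 376 mm deep, spanning the full gap between the sides. The bottom shelf rests on the floor (its underside at z = 0) and the clear gap between one shelf's top and the next shelf's underside is 302 mm.


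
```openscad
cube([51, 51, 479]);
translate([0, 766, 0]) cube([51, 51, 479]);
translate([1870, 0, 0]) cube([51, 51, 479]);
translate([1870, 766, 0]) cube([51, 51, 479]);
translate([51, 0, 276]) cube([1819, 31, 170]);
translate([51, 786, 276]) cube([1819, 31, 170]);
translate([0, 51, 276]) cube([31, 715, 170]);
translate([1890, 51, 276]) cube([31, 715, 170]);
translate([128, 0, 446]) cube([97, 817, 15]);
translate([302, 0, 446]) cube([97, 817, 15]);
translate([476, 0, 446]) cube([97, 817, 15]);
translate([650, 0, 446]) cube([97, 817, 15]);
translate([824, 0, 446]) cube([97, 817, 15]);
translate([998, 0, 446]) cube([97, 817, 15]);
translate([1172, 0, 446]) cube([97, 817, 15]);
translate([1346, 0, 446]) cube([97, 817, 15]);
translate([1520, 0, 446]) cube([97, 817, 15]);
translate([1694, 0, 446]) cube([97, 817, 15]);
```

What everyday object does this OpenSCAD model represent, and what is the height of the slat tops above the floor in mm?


A bed frame. The slat-top height is 461 mm.

Four posts, four rails, and a row of slats — a bed frame. Slats sit on the rails at z = 276 + 170 = 446; with slat thickness 15, the top is 461 mm.


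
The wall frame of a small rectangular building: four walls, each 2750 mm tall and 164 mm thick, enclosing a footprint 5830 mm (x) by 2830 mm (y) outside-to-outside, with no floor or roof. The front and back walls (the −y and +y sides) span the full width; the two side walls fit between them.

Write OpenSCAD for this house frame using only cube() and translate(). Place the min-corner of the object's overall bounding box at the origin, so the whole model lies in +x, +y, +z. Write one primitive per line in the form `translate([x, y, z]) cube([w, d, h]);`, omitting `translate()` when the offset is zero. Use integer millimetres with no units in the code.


cube([5830, 164, 2750]);
translate([0, 2666, 0]) cube([5830, 164, 2750]);
translate([0, 164, 0]) cube([164, 2502, 2750]);
translate([5666, 164, 0]) cube([164, 2502, 2750]);


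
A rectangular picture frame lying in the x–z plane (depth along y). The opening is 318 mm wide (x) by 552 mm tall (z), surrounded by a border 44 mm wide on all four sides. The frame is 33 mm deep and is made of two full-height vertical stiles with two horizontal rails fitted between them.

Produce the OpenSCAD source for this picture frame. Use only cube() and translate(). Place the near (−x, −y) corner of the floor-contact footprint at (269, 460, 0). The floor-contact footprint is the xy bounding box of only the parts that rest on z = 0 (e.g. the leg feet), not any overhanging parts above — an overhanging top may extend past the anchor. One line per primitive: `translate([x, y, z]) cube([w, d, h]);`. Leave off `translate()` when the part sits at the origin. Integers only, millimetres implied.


translate([269, 460, 0]) cube([44, 33, 640]);
translate([631, 460, 0]) cube([44, 33, 640]);
translate([313, 460, 0]) cube([318, 33, 44]);
translate([313, 460, 596]) cube([318, 33, 44]);


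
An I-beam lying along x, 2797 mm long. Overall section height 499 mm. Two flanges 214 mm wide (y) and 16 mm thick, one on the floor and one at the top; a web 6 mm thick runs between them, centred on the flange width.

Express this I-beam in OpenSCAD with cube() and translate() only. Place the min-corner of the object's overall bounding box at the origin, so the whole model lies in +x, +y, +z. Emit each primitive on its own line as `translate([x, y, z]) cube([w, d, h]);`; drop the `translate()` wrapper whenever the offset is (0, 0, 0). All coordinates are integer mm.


cube([2797, 214, 16]);
translate([0, 104, 16]) cube([2797, 6, 467]);
translate([0, 0, 483]) cube([2797, 214, 16]);


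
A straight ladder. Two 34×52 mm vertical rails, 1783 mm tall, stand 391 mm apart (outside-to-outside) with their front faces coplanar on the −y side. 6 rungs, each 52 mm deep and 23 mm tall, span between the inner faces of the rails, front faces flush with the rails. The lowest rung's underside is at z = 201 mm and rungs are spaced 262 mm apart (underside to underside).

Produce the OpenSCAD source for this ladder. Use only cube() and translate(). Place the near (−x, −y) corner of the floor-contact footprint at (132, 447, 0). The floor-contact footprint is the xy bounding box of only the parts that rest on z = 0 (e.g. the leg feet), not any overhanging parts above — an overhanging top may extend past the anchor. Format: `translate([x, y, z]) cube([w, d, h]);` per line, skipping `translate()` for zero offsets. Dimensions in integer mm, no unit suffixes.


translate([132, 447, 0]) cube([34, 52, 1783]);
translate([489, 447, 0]) cube([34, 52, 1783]);
translate([166, 447, 201]) cube([323, 52, 23]);
translate([166, 447, 463]) cube([323, 52, 23]);
translate([166, 447, 725]) cube([323, 52, 23]);
translate([166, 447, 987]) cube([323, 52, 23]);
translate([166, 447, 1249]) cube([323, 52, 23]);
translate([166, 447, 1511]) cube([323, 52, 23]);


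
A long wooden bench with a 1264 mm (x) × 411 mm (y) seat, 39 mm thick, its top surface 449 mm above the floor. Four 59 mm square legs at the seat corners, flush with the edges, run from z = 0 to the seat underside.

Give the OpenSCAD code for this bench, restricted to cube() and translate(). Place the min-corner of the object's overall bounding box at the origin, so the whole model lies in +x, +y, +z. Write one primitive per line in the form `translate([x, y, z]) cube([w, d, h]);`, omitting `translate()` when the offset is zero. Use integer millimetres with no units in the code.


// leg_h = 449 − 39 = 410
translate([0, 0, 410]) cube([1264, 411, 39]);
cube([59, 59, 410]);
translate([0, 352, 0]) cube([59, 59, 410]);
translate([1205, 0, 0]) cube([59, 59, 410]);
translate([1205, 352, 0]) cube([59, 59, 410]);


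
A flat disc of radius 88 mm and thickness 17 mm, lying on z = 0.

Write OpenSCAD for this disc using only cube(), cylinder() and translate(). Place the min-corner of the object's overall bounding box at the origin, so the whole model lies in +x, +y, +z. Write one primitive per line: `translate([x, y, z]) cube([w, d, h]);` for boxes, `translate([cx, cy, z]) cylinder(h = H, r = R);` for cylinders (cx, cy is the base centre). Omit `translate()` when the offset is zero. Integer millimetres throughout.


translate([88, 88, 0]) cylinder(h = 17, r = 88);


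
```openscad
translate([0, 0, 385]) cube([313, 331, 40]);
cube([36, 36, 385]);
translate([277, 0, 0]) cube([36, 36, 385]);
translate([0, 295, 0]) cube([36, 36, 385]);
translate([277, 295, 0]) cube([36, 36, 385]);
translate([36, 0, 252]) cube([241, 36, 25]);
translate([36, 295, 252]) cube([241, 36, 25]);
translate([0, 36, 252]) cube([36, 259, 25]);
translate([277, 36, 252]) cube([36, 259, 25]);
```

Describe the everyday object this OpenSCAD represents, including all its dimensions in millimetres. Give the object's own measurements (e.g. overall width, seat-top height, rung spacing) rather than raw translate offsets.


A four-legged stool. The seat is a 313×331×40 mm slab whose top surface is at z = 425 mm; four square legs, each 36×36 mm in cross-section, run from the floor (z = 0) to the underside of the seat, each flush with a corner of the seat. Four stretchers, 36 mm wide and 25 mm tall, connect adjacent legs with their undersides at z = 252 mm, each running between the inner faces of the legs it joins and aligned with the legs' outer faces on the other axis.


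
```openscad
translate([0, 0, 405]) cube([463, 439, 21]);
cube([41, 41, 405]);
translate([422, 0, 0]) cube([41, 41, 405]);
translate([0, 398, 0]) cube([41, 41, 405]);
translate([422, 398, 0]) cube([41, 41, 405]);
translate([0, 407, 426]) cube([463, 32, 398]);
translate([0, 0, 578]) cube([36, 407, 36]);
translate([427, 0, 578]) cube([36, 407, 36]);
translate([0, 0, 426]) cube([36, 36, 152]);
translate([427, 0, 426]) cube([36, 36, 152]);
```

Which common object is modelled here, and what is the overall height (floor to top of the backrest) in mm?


A chair. The overall height is 824 mm.

A slab on four corner posts with a tall panel at the back — a chair. The seat slab sits at z = 405 with thickness 21, and the 398 mm backrest starts at the seat top, so the overall height is 405 + 21 + 398 = 824 mm.


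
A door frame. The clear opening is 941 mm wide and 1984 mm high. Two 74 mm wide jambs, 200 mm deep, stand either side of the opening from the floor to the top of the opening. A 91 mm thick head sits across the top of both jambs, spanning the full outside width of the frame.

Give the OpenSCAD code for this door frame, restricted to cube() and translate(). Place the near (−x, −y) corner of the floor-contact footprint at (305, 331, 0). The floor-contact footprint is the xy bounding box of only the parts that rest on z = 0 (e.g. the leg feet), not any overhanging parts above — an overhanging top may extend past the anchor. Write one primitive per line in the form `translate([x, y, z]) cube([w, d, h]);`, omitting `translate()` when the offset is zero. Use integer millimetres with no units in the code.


translate([305, 331, 0]) cube([74, 200, 1984]);
translate([1320, 331, 0]) cube([74, 200, 1984]);
translate([305, 331, 1984]) cube([1089, 200, 91]);


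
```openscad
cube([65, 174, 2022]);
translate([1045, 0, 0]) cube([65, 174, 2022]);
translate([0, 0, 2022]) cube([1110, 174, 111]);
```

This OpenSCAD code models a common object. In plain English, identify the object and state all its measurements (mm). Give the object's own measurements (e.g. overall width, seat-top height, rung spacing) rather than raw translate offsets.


A door frame. The clear opening is 980 mm wide and 2022 mm high. Two 65 mm wide jambs, 174 mm deep, stand either side of the opening from the floor to the top of the opening. A 111 mm thick head sits across the top of both jambs, spanning the full outside width of the frame.


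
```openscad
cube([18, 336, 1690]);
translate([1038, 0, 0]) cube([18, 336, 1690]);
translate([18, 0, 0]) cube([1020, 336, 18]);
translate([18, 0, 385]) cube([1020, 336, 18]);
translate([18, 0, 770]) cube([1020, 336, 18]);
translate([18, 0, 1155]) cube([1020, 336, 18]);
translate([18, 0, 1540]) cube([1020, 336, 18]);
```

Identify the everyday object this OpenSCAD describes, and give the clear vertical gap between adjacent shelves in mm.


A bookshelf. The clear shelf gap is 367 mm.

Two tall side panels with 5 horizontal boards between them — a bookshelf. The first two shelf undersides are at z = 0 and z = 385; with shelf thickness 18, the clear gap is 385 − 0 − 18 = 367 mm.


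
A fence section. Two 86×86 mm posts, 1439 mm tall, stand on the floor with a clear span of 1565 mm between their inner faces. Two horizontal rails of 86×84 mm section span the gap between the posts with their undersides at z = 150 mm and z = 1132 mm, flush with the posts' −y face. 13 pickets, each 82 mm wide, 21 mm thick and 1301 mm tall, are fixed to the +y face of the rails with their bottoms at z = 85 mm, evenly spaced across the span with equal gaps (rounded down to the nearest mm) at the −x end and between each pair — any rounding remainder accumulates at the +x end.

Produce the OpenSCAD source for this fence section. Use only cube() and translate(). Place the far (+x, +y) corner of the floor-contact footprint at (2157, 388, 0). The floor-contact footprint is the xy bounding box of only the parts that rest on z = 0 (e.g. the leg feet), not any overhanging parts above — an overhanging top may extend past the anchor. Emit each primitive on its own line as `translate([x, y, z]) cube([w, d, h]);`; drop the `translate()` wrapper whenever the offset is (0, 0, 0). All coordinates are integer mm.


translate([420, 302, 0]) cube([86, 86, 1439]);
translate([2071, 302, 0]) cube([86, 86, 1439]);
translate([506, 302, 150]) cube([1565, 86, 84]);
translate([506, 302, 1132]) cube([1565, 86, 84]);
translate([541, 388, 85]) cube([82, 21, 1301]);
translate([658, 388, 85]) cube([82, 21, 1301]);
translate([775, 388, 85]) cube([82, 21, 1301]);
translate([892, 388, 85]) cube([82, 21, 1301]);
translate([1009, 388, 85]) cube([82, 21, 1301]);
translate([1126, 388, 85]) cube([82, 21, 1301]);
translate([1243, 388, 85]) cube([82, 21, 1301]);
translate([1360, 388, 85]) cube([82, 21, 1301]);
translate([1477, 388, 85]) cube([82, 21, 1301]);
translate([1594, 388, 85]) cube([82, 21, 1301]);
translate([1711, 388, 85]) cube([82, 21, 1301]);
translate([1828, 388, 85]) cube([82, 21, 1301]);
translate([1945, 388, 85]) cube([82, 21, 1301]);


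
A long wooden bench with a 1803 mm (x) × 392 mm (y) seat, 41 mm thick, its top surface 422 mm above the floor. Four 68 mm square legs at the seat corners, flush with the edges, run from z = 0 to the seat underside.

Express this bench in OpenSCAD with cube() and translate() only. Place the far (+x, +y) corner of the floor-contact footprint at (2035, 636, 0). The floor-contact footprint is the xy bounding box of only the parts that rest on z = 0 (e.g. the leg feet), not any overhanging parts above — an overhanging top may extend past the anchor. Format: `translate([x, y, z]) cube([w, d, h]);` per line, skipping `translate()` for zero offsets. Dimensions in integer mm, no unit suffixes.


// leg_h = 422 − 41 = 381
translate([232, 244, 381]) cube([1803, 392, 41]);
translate([232, 244, 0]) cube([68, 68, 381]);
translate([232, 568, 0]) cube([68, 68, 381]);
translate([1967, 244, 0]) cube([68, 68, 381]);
translate([1967, 568, 0]) cube([68, 68, 381]);


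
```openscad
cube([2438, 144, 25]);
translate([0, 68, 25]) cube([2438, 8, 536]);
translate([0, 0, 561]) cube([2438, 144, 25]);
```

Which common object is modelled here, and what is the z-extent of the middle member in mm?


An I-beam. The web height is 536 mm.

Two wide flanges with a thin centred web — an I-beam. Overall 586 mm minus two 25 mm flanges gives a web of 586 − 2·25 = 536 mm.


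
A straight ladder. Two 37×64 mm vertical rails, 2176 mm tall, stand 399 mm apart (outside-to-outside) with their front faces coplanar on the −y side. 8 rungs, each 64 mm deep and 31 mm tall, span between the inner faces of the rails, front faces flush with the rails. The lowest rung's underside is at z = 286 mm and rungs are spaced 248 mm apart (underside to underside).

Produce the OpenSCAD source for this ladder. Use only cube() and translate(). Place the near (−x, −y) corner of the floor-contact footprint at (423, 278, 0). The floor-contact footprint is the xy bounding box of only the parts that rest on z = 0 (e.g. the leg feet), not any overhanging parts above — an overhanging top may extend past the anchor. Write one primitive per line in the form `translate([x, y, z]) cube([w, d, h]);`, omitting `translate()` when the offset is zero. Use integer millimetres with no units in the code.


// rung span = 399 - 2*37 = 325
// rung[k] z = 286 + k*248
translate([423, 278, 0]) cube([37, 64, 2176]);
translate([785, 278, 0]) cube([37, 64, 2176]);
translate([460, 278, 286]) cube([325, 64, 31]);
translate([460, 278, 534]) cube([325, 64, 31]);
translate([460, 278, 782]) cube([325, 64, 31]);
translate([460, 278, 1030]) cube([325, 64, 31]);
translate([460, 278, 1278]) cube([325, 64, 31]);
translate([460, 278, 1526]) cube([325, 64, 31]);
translate([460, 278, 1774]) cube([325, 64, 31]);
translate([460, 278, 2022]) cube([325, 64, 31]);


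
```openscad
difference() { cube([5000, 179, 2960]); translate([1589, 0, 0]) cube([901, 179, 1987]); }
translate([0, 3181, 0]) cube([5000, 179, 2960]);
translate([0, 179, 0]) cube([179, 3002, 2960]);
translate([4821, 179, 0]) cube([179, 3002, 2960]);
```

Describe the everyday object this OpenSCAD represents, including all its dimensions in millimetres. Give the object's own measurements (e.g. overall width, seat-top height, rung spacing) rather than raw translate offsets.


A single room: four walls, each 2960 mm tall and 179 mm thick, enclosing an outside footprint 5000×3360 mm (x × y), no floor or roof. The front and back walls (−y and +y sides) run the full x-width; the side walls fit between their inner faces. A door opening 901 mm wide and 1987 mm tall is cut through the front wall from the floor up, its −x edge 1589 mm from the wall's −x end.


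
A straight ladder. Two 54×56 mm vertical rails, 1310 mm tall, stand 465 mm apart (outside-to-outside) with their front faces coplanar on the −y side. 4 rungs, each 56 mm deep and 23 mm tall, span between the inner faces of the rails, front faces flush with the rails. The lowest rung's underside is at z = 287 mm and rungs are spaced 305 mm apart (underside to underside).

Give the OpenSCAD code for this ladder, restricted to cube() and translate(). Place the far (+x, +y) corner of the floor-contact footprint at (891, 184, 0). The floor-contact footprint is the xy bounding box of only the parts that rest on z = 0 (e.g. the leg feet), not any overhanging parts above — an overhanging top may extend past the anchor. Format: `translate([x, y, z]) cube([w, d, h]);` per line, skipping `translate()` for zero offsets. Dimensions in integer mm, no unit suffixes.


// rung span = 465 - 2*54 = 357
// rung[k] z = 287 + k*305
translate([426, 128, 0]) cube([54, 56, 1310]);
translate([837, 128, 0]) cube([54, 56, 1310]);
translate([480, 128, 287]) cube([357, 56, 23]);
translate([480, 128, 592]) cube([357, 56, 23]);
translate([480, 128, 897]) cube([357, 56, 23]);
translate([480, 128, 1202]) cube([357, 56, 23]);


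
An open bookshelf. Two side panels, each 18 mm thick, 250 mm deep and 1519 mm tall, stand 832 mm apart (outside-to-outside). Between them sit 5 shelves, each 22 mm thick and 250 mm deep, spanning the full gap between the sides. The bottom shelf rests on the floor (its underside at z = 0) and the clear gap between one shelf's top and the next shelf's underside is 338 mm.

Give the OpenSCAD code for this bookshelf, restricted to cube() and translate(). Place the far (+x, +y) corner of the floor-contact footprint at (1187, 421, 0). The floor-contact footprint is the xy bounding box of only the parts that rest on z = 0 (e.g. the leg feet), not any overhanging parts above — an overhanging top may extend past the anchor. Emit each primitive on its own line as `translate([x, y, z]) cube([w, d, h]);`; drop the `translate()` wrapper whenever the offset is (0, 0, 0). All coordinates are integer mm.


translate([355, 171, 0]) cube([18, 250, 1519]);
translate([1169, 171, 0]) cube([18, 250, 1519]);
translate([373, 171, 0]) cube([796, 250, 22]);
translate([373, 171, 360]) cube([796, 250, 22]);
translate([373, 171, 720]) cube([796, 250, 22]);
translate([373, 171, 1080]) cube([796, 250, 22]);
translate([373, 171, 1440]) cube([796, 250, 22]);


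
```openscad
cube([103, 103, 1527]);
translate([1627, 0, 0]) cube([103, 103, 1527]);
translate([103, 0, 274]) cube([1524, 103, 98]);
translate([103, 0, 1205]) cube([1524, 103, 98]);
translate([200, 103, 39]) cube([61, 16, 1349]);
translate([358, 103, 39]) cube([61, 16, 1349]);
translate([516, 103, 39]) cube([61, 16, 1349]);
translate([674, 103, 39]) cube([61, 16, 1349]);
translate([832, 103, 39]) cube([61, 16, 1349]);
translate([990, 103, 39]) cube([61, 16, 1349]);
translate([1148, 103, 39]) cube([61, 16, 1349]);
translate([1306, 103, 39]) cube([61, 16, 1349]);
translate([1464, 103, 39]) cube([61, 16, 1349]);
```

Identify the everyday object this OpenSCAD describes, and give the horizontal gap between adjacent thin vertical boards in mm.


A fence section. The picket gap is 97 mm.

Two posts, two rails, 9 pickets — a fence section. Span 1524 mm holds 9 pickets of 61 mm with 10 equal gaps: ⌊(1524 − 9·61) / 10⌋ = 97 mm.


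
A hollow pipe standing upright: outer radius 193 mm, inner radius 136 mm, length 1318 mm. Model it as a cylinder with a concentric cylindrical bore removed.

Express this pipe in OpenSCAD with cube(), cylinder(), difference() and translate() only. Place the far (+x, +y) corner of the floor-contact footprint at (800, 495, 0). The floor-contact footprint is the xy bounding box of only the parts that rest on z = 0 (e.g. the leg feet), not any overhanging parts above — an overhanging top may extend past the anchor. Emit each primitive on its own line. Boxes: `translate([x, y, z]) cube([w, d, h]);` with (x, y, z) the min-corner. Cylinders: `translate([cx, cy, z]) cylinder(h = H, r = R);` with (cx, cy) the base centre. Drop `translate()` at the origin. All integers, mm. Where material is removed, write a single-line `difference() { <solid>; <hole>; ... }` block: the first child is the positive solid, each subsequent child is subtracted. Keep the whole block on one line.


difference() { translate([607, 302, 0]) cylinder(h = 1318, r = 193); translate([607, 302, 0]) cylinder(h = 1318, r = 136); }


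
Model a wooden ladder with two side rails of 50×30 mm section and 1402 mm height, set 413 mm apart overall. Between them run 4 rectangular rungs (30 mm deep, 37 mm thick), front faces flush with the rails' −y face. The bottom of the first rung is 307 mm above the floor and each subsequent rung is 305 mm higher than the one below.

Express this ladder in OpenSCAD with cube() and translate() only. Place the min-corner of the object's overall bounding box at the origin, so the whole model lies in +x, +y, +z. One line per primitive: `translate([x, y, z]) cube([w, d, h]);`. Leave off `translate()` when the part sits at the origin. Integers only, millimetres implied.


cube([50, 30, 1402]);
translate([363, 0, 0]) cube([50, 30, 1402]);
translate([50, 0, 307]) cube([313, 30, 37]);
translate([50, 0, 612]) cube([313, 30, 37]);
translate([50, 0, 917]) cube([313, 30, 37]);
translate([50, 0, 1222]) cube([313, 30, 37]);


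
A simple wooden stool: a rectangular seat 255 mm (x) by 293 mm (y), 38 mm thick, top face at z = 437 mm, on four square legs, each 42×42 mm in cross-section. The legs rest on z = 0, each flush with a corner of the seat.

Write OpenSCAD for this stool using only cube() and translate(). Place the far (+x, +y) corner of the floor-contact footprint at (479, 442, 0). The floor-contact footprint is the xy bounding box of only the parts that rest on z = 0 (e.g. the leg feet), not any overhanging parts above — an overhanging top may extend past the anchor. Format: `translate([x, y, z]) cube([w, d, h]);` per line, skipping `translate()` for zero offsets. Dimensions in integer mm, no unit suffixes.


translate([224, 149, 399]) cube([255, 293, 38]);
translate([224, 149, 0]) cube([42, 42, 399]);
translate([437, 149, 0]) cube([42, 42, 399]);
translate([224, 400, 0]) cube([42, 42, 399]);
translate([437, 400, 0]) cube([42, 42, 399]);


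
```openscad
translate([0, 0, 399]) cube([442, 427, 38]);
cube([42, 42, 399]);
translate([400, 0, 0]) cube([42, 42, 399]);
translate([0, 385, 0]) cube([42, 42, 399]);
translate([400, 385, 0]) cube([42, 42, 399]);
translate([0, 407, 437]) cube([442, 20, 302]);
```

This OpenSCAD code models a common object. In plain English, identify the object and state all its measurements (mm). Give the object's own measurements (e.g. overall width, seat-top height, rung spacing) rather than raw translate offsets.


A chair. The seat is a 442×427×38 mm slab with its top at z = 437 mm, on four 42×42 mm corner legs (flush with the seat edges, standing on z = 0). A flat backrest 20 mm thick, 302 mm tall, spans the full seat width and rises from the seat top along its +y edge, rear face flush with the rear of the seat.


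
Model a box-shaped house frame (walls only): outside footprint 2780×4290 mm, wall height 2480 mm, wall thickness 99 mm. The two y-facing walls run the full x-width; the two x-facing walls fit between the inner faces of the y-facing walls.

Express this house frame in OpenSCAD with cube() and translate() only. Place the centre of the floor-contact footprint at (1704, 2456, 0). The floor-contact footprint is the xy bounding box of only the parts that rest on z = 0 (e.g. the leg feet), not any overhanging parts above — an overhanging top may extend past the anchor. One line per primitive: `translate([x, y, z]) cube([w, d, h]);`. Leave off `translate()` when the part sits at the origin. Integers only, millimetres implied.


translate([314, 311, 0]) cube([2780, 99, 2480]);
translate([314, 4502, 0]) cube([2780, 99, 2480]);
translate([314, 410, 0]) cube([99, 4092, 2480]);
translate([2995, 410, 0]) cube([99, 4092, 2480]);


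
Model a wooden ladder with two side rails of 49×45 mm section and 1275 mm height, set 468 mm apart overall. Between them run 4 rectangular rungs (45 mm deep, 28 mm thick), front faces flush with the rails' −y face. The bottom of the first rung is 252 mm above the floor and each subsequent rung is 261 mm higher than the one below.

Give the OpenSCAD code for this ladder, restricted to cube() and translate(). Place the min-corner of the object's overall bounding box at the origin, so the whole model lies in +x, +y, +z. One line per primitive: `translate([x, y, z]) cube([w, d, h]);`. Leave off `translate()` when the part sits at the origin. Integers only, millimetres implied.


cube([49, 45, 1275]);
translate([419, 0, 0]) cube([49, 45, 1275]);
translate([49, 0, 252]) cube([370, 45, 28]);
translate([49, 0, 513]) cube([370, 45, 28]);
translate([49, 0, 774]) cube([370, 45, 28]);
translate([49, 0, 1035]) cube([370, 45, 28]);


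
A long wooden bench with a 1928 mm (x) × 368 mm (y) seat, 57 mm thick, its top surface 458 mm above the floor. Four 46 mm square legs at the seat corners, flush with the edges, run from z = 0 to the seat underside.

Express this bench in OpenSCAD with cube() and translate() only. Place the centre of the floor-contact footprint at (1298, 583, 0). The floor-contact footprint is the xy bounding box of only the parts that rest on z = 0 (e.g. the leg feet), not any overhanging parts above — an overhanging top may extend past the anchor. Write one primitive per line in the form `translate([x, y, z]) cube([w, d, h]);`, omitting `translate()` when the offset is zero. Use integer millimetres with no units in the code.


translate([334, 399, 401]) cube([1928, 368, 57]);
translate([334, 399, 0]) cube([46, 46, 401]);
translate([334, 721, 0]) cube([46, 46, 401]);
translate([2216, 399, 0]) cube([46, 46, 401]);
translate([2216, 721, 0]) cube([46, 46, 401]);


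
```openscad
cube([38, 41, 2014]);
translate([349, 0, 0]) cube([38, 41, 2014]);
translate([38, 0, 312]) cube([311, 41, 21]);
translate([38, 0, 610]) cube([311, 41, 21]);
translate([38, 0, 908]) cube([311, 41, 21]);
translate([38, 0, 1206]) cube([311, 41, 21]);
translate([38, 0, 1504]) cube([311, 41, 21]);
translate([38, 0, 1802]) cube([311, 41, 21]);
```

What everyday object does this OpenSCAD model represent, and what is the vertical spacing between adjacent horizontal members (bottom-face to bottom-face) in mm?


A ladder. The rung spacing is 298 mm.

Two tall 38×41 posts with 6 short bars between them — a ladder. Adjacent rungs sit at z = 312 and z = 610, so the spacing is 610 − 312 = 298 mm.


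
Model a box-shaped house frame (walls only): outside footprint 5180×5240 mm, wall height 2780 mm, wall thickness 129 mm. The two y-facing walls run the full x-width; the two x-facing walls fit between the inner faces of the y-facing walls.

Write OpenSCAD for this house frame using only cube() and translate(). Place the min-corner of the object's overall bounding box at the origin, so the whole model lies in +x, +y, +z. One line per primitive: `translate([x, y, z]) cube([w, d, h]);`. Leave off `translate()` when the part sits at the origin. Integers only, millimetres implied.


cube([5180, 129, 2780]);
translate([0, 5111, 0]) cube([5180, 129, 2780]);
translate([0, 129, 0]) cube([129, 4982, 2780]);
translate([5051, 129, 0]) cube([129, 4982, 2780]);
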